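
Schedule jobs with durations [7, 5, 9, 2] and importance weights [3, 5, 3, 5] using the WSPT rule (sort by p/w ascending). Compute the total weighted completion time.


Compute p/w ratios and sort ascending (WSPT): [(2, 5), (5, 5), (7, 3), (9, 3)]
Compute weighted completion times:
  Job (p=2,w=5): C=2, w*C=5*2=10
  Job (p=5,w=5): C=7, w*C=5*7=35
  Job (p=7,w=3): C=14, w*C=3*14=42
  Job (p=9,w=3): C=23, w*C=3*23=69
Total weighted completion time = 156

156


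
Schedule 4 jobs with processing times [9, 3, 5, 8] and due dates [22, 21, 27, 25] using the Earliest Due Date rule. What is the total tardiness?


Sort by due date (EDD order): [(3, 21), (9, 22), (8, 25), (5, 27)]
Compute completion times and tardiness:
  Job 1: p=3, d=21, C=3, tardiness=max(0,3-21)=0
  Job 2: p=9, d=22, C=12, tardiness=max(0,12-22)=0
  Job 3: p=8, d=25, C=20, tardiness=max(0,20-25)=0
  Job 4: p=5, d=27, C=25, tardiness=max(0,25-27)=0
Total tardiness = 0

0


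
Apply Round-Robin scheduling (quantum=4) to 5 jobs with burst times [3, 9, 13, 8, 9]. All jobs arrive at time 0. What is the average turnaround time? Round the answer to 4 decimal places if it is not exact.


Time quantum = 4
Execution trace:
  J1 runs 3 units, time = 3
  J2 runs 4 units, time = 7
  J3 runs 4 units, time = 11
  J4 runs 4 units, time = 15
  J5 runs 4 units, time = 19
  J2 runs 4 units, time = 23
  J3 runs 4 units, time = 27
  J4 runs 4 units, time = 31
  J5 runs 4 units, time = 35
  J2 runs 1 units, time = 36
  J3 runs 4 units, time = 40
  J5 runs 1 units, time = 41
  J3 runs 1 units, time = 42
Finish times: [3, 36, 42, 31, 41]
Average turnaround = 153/5 = 30.6

30.6


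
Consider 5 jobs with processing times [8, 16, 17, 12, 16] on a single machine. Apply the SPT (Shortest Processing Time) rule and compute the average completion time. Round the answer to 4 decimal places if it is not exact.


Sort jobs by processing time (SPT order): [8, 12, 16, 16, 17]
Compute completion times sequentially:
  Job 1: processing = 8, completes at 8
  Job 2: processing = 12, completes at 20
  Job 3: processing = 16, completes at 36
  Job 4: processing = 16, completes at 52
  Job 5: processing = 17, completes at 69
Sum of completion times = 185
Average completion time = 185/5 = 37.0

37.0


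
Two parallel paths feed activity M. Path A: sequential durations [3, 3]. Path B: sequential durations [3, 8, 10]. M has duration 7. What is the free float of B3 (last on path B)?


ES(B3) = sum of predecessors on chain B = 11
EF(B3) = ES + duration = 11 + 10 = 21
Successor of B3 is M. ES(M) = max(sum(A), sum(B)) = max(6, 21) = 21
Free float = ES(successor) - EF(current) = 21 - 21 = 0

0


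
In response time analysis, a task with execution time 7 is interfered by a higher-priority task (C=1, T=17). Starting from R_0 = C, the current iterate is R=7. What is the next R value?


R_next = C + ceil(R_prev / T_hp) * C_hp
ceil(7 / 17) = ceil(0.4118) = 1
Interference = 1 * 1 = 1
R_next = 7 + 1 = 8

8


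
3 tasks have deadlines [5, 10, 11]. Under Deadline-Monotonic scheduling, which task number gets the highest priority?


Sort tasks by relative deadline (ascending):
  Task 1: deadline = 5
  Task 2: deadline = 10
  Task 3: deadline = 11
Priority order (highest first): [1, 2, 3]
Highest priority task = 1

1


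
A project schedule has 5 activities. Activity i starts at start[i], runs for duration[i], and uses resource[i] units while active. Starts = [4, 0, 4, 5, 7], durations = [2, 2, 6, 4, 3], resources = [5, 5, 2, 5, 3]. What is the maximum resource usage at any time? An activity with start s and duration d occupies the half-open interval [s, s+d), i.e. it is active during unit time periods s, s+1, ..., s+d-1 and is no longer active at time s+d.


Each activity i is active on [start_i, start_i + duration_i).
Compute total resource usage per time slot:
  t=0: active resources = [5], total = 5
  t=1: active resources = [5], total = 5
  t=2: active resources = [], total = 0
  t=3: active resources = [], total = 0
  t=4: active resources = [5, 2], total = 7
  t=5: active resources = [5, 2, 5], total = 12
  t=6: active resources = [2, 5], total = 7
  t=7: active resources = [2, 5, 3], total = 10
  t=8: active resources = [2, 5, 3], total = 10
  t=9: active resources = [2, 3], total = 5
Peak resource demand = 12

12


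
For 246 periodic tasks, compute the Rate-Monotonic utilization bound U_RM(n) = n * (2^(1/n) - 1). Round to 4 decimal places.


Compute 2^(1/246) = 1.0028216448
Subtract 1: 1.0028216448 - 1 = 0.0028216448
Multiply by n: 246 * 0.0028216448 = 0.6941246208
Round to 4 dp: 0.6941

0.6941


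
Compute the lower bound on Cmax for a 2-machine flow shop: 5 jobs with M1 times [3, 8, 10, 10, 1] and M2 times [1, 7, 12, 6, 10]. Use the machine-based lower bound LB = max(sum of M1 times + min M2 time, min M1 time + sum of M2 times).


LB1 = sum(M1 times) + min(M2 times) = 32 + 1 = 33
LB2 = min(M1 times) + sum(M2 times) = 1 + 36 = 37
Lower bound = max(LB1, LB2) = max(33, 37) = 37

37


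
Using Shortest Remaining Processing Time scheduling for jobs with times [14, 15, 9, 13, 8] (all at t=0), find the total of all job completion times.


Since all jobs arrive at t=0, SRPT equals SPT ordering.
SPT order: [8, 9, 13, 14, 15]
Completion times:
  Job 1: p=8, C=8
  Job 2: p=9, C=17
  Job 3: p=13, C=30
  Job 4: p=14, C=44
  Job 5: p=15, C=59
Total completion time = 8 + 17 + 30 + 44 + 59 = 158

158


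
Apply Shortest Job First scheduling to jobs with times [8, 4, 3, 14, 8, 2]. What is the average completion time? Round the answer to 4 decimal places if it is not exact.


SJF order (ascending): [2, 3, 4, 8, 8, 14]
Completion times:
  Job 1: burst=2, C=2
  Job 2: burst=3, C=5
  Job 3: burst=4, C=9
  Job 4: burst=8, C=17
  Job 5: burst=8, C=25
  Job 6: burst=14, C=39
Average completion = 97/6 = 16.1667

16.1667


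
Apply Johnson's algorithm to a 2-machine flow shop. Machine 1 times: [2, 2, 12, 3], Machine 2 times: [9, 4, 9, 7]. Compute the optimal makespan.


Apply Johnson's rule:
  Group 1 (a <= b): [(1, 2, 9), (2, 2, 4), (4, 3, 7)]
  Group 2 (a > b): [(3, 12, 9)]
Optimal job order: [1, 2, 4, 3]
Schedule:
  Job 1: M1 done at 2, M2 done at 11
  Job 2: M1 done at 4, M2 done at 15
  Job 4: M1 done at 7, M2 done at 22
  Job 3: M1 done at 19, M2 done at 31
Makespan = 31

31


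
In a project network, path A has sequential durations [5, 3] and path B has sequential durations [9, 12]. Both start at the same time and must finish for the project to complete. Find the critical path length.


Path A total = 5 + 3 = 8
Path B total = 9 + 12 = 21
Critical path = longest path = max(8, 21) = 21

21


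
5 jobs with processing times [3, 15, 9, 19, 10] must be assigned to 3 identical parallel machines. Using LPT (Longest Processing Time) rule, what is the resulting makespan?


Sort jobs in decreasing order (LPT): [19, 15, 10, 9, 3]
Assign each job to the least loaded machine:
  Machine 1: jobs [19], load = 19
  Machine 2: jobs [15, 3], load = 18
  Machine 3: jobs [10, 9], load = 19
Makespan = max load = 19

19


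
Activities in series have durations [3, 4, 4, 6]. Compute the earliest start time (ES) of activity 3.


Activity 3 starts after activities 1 through 2 complete.
Predecessor durations: [3, 4]
ES = 3 + 4 = 7

7


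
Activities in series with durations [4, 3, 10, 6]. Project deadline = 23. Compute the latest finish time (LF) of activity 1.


LF(activity 1) = deadline - sum of successor durations
Successors: activities 2 through 4 with durations [3, 10, 6]
Sum of successor durations = 19
LF = 23 - 19 = 4

4


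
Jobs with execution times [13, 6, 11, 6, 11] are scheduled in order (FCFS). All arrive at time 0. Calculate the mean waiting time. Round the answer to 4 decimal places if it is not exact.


FCFS order (as given): [13, 6, 11, 6, 11]
Waiting times:
  Job 1: wait = 0
  Job 2: wait = 13
  Job 3: wait = 19
  Job 4: wait = 30
  Job 5: wait = 36
Sum of waiting times = 98
Average waiting time = 98/5 = 19.6

19.6


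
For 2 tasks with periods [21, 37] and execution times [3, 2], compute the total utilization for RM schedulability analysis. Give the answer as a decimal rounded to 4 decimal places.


Compute individual utilizations (exact fractions):
  Task 1: C/T = 3/21 = 1/7 (approx. 0.1429)
  Task 2: C/T = 2/37 (approx. 0.0541)
Total utilization U = 1/7 + 2/37 = 51/259
Rounded to 4 decimal places: U = 0.1969
RM (Liu & Layland) bound for 2 tasks = 0.828427; compare with U = 51/259 (approx. 0.196911)
U <= bound, so schedulable by RM sufficient condition.

0.1969


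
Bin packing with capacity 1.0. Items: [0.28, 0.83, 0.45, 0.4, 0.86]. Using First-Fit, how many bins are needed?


Place items sequentially using First-Fit:
  Item 0.28 -> new Bin 1
  Item 0.83 -> new Bin 2
  Item 0.45 -> Bin 1 (now 0.73)
  Item 0.4 -> new Bin 3
  Item 0.86 -> new Bin 4
Total bins used = 4

4


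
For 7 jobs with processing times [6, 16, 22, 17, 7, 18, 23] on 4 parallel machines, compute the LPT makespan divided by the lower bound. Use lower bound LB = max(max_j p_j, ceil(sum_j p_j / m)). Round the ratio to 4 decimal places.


LPT order: [23, 22, 18, 17, 16, 7, 6]
Machine loads after assignment: [23, 28, 25, 33]
LPT makespan = 33
Lower bound = max(max_job, ceil(total/4)) = max(23, 28) = 28
Ratio = 33 / 28 = 1.1786

1.1786


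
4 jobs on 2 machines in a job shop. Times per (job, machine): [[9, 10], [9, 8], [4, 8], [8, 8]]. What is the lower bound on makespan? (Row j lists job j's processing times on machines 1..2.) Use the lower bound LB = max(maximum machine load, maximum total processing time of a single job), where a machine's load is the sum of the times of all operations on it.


Machine loads:
  Machine 1: 9 + 9 + 4 + 8 = 30
  Machine 2: 10 + 8 + 8 + 8 = 34
Max machine load = 34
Job totals:
  Job 1: 19
  Job 2: 17
  Job 3: 12
  Job 4: 16
Max job total = 19
Lower bound = max(34, 19) = 34

34


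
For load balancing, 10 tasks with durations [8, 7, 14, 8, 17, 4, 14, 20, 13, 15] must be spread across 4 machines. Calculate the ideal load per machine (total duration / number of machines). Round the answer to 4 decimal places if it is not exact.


Total processing time = 8 + 7 + 14 + 8 + 17 + 4 + 14 + 20 + 13 + 15 = 120
Number of machines = 4
Ideal balanced load = 120 / 4 = 30.0

30.0


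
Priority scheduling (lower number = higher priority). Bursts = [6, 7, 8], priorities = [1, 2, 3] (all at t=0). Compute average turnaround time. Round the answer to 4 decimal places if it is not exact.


Sort by priority (ascending = highest first):
Order: [(1, 6), (2, 7), (3, 8)]
Completion times:
  Priority 1, burst=6, C=6
  Priority 2, burst=7, C=13
  Priority 3, burst=8, C=21
Average turnaround = 40/3 = 13.3333

13.3333


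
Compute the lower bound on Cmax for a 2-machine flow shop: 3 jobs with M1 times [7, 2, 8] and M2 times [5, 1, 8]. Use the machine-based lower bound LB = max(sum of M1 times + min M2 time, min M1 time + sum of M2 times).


LB1 = sum(M1 times) + min(M2 times) = 17 + 1 = 18
LB2 = min(M1 times) + sum(M2 times) = 2 + 14 = 16
Lower bound = max(LB1, LB2) = max(18, 16) = 18

18


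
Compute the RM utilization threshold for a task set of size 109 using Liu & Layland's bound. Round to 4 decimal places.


Compute 2^(1/109) = 1.0063794108
Subtract 1: 1.0063794108 - 1 = 0.0063794108
Multiply by n: 109 * 0.0063794108 = 0.6953557772
Round to 4 dp: 0.6954

0.6954


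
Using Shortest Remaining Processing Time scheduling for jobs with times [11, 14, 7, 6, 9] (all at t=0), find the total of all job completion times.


Since all jobs arrive at t=0, SRPT equals SPT ordering.
SPT order: [6, 7, 9, 11, 14]
Completion times:
  Job 1: p=6, C=6
  Job 2: p=7, C=13
  Job 3: p=9, C=22
  Job 4: p=11, C=33
  Job 5: p=14, C=47
Total completion time = 6 + 13 + 22 + 33 + 47 = 121

121


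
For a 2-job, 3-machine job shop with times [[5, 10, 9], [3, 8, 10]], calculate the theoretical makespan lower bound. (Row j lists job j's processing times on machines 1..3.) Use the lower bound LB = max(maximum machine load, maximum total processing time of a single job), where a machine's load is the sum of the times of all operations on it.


Machine loads:
  Machine 1: 5 + 3 = 8
  Machine 2: 10 + 8 = 18
  Machine 3: 9 + 10 = 19
Max machine load = 19
Job totals:
  Job 1: 24
  Job 2: 21
Max job total = 24
Lower bound = max(19, 24) = 24

24


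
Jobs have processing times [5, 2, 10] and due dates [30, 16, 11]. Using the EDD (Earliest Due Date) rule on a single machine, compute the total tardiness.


Sort by due date (EDD order): [(10, 11), (2, 16), (5, 30)]
Compute completion times and tardiness:
  Job 1: p=10, d=11, C=10, tardiness=max(0,10-11)=0
  Job 2: p=2, d=16, C=12, tardiness=max(0,12-16)=0
  Job 3: p=5, d=30, C=17, tardiness=max(0,17-30)=0
Total tardiness = 0

0


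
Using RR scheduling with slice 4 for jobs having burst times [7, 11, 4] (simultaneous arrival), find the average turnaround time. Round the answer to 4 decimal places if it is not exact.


Time quantum = 4
Execution trace:
  J1 runs 4 units, time = 4
  J2 runs 4 units, time = 8
  J3 runs 4 units, time = 12
  J1 runs 3 units, time = 15
  J2 runs 4 units, time = 19
  J2 runs 3 units, time = 22
Finish times: [15, 22, 12]
Average turnaround = 49/3 = 16.3333

16.3333


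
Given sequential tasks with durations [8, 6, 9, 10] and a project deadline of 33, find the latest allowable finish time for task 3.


LF(activity 3) = deadline - sum of successor durations
Successors: activities 4 through 4 with durations [10]
Sum of successor durations = 10
LF = 33 - 10 = 23

23


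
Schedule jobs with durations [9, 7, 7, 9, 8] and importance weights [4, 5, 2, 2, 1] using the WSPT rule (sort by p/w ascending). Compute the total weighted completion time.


Compute p/w ratios and sort ascending (WSPT): [(7, 5), (9, 4), (7, 2), (9, 2), (8, 1)]
Compute weighted completion times:
  Job (p=7,w=5): C=7, w*C=5*7=35
  Job (p=9,w=4): C=16, w*C=4*16=64
  Job (p=7,w=2): C=23, w*C=2*23=46
  Job (p=9,w=2): C=32, w*C=2*32=64
  Job (p=8,w=1): C=40, w*C=1*40=40
Total weighted completion time = 249

249


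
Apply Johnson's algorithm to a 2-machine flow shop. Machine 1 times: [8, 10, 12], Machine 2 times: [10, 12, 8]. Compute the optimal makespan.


Apply Johnson's rule:
  Group 1 (a <= b): [(1, 8, 10), (2, 10, 12)]
  Group 2 (a > b): [(3, 12, 8)]
Optimal job order: [1, 2, 3]
Schedule:
  Job 1: M1 done at 8, M2 done at 18
  Job 2: M1 done at 18, M2 done at 30
  Job 3: M1 done at 30, M2 done at 38
Makespan = 38

38


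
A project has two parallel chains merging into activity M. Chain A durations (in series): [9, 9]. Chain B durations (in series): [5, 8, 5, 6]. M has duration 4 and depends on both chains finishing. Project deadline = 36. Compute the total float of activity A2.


Forward pass: ES(A2) = sum of predecessors on chain A = 9
EF = ES + duration = 9 + 9 = 18
Backward pass: LF(M) = deadline = 36; LS(M) = 36 - 4 = 32
LF(A2) = LS(M) - sum(successors on chain A) = 32 - 0 = 32
LS = LF - duration = 32 - 9 = 23
Total float = LS - ES = 23 - 9 = 14

14


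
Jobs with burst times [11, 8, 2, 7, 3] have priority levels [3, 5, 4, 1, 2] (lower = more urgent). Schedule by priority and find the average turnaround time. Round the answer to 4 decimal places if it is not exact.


Sort by priority (ascending = highest first):
Order: [(1, 7), (2, 3), (3, 11), (4, 2), (5, 8)]
Completion times:
  Priority 1, burst=7, C=7
  Priority 2, burst=3, C=10
  Priority 3, burst=11, C=21
  Priority 4, burst=2, C=23
  Priority 5, burst=8, C=31
Average turnaround = 92/5 = 18.4

18.4


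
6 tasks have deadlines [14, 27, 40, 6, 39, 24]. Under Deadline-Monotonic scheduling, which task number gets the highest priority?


Sort tasks by relative deadline (ascending):
  Task 4: deadline = 6
  Task 1: deadline = 14
  Task 6: deadline = 24
  Task 2: deadline = 27
  Task 5: deadline = 39
  Task 3: deadline = 40
Priority order (highest first): [4, 1, 6, 2, 5, 3]
Highest priority task = 4

4


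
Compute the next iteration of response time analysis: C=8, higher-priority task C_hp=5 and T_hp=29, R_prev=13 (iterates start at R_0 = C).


R_next = C + ceil(R_prev / T_hp) * C_hp
ceil(13 / 29) = ceil(0.4483) = 1
Interference = 1 * 5 = 5
R_next = 8 + 5 = 13
R_next = R_prev, so the iteration has converged (response time = 13).

13


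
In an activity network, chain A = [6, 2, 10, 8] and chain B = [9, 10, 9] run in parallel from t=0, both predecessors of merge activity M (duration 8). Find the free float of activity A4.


ES(A4) = sum of predecessors on chain A = 18
EF(A4) = ES + duration = 18 + 8 = 26
Successor of A4 is M. ES(M) = max(sum(A), sum(B)) = max(26, 28) = 28
Free float = ES(successor) - EF(current) = 28 - 26 = 2

2


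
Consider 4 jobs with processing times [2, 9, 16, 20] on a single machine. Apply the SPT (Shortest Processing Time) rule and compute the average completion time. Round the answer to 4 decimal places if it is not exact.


Sort jobs by processing time (SPT order): [2, 9, 16, 20]
Compute completion times sequentially:
  Job 1: processing = 2, completes at 2
  Job 2: processing = 9, completes at 11
  Job 3: processing = 16, completes at 27
  Job 4: processing = 20, completes at 47
Sum of completion times = 87
Average completion time = 87/4 = 21.75

21.75


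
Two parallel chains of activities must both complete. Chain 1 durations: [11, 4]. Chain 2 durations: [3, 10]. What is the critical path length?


Path A total = 11 + 4 = 15
Path B total = 3 + 10 = 13
Critical path = longest path = max(15, 13) = 15

15


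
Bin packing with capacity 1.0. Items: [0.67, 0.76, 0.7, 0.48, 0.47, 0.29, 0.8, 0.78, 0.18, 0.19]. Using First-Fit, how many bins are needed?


Place items sequentially using First-Fit:
  Item 0.67 -> new Bin 1
  Item 0.76 -> new Bin 2
  Item 0.7 -> new Bin 3
  Item 0.48 -> new Bin 4
  Item 0.47 -> Bin 4 (now 0.95)
  Item 0.29 -> Bin 1 (now 0.96)
  Item 0.8 -> new Bin 5
  Item 0.78 -> new Bin 6
  Item 0.18 -> Bin 2 (now 0.94)
  Item 0.19 -> Bin 3 (now 0.89)
Total bins used = 6

6


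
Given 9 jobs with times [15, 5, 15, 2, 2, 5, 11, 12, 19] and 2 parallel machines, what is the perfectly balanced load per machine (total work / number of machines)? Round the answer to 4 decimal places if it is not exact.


Total processing time = 15 + 5 + 15 + 2 + 2 + 5 + 11 + 12 + 19 = 86
Number of machines = 2
Ideal balanced load = 86 / 2 = 43.0

43.0


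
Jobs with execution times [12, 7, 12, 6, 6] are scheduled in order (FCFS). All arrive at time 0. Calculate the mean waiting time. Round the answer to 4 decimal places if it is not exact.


FCFS order (as given): [12, 7, 12, 6, 6]
Waiting times:
  Job 1: wait = 0
  Job 2: wait = 12
  Job 3: wait = 19
  Job 4: wait = 31
  Job 5: wait = 37
Sum of waiting times = 99
Average waiting time = 99/5 = 19.8

19.8


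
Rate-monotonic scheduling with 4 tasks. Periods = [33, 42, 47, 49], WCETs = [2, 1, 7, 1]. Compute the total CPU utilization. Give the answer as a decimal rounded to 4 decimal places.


Compute individual utilizations (exact fractions):
  Task 1: C/T = 2/33 (approx. 0.0606)
  Task 2: C/T = 1/42 (approx. 0.0238)
  Task 3: C/T = 7/47 (approx. 0.1489)
  Task 4: C/T = 1/49 (approx. 0.0204)
Total utilization U = 2/33 + 1/42 + 7/47 + 1/49 = 12857/50666
Rounded to 4 decimal places: U = 0.2538
RM (Liu & Layland) bound for 4 tasks = 0.756828; compare with U = 12857/50666 (approx. 0.253760)
U <= bound, so schedulable by RM sufficient condition.

0.2538


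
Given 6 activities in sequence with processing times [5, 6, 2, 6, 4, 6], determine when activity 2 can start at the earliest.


Activity 2 starts after activities 1 through 1 complete.
Predecessor durations: [5]
ES = 5 = 5

5


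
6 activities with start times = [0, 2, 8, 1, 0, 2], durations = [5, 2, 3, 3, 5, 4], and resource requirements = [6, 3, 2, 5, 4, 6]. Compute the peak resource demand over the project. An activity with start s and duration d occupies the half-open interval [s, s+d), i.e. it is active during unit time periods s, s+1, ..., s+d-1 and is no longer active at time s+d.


Each activity i is active on [start_i, start_i + duration_i).
Compute total resource usage per time slot:
  t=0: active resources = [6, 4], total = 10
  t=1: active resources = [6, 5, 4], total = 15
  t=2: active resources = [6, 3, 5, 4, 6], total = 24
  t=3: active resources = [6, 3, 5, 4, 6], total = 24
  t=4: active resources = [6, 4, 6], total = 16
  t=5: active resources = [6], total = 6
  t=6: active resources = [], total = 0
  t=7: active resources = [], total = 0
  t=8: active resources = [2], total = 2
  t=9: active resources = [2], total = 2
  t=10: active resources = [2], total = 2
Peak resource demand = 24

24


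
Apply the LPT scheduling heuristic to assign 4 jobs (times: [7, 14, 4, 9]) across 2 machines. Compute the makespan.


Sort jobs in decreasing order (LPT): [14, 9, 7, 4]
Assign each job to the least loaded machine:
  Machine 1: jobs [14, 4], load = 18
  Machine 2: jobs [9, 7], load = 16
Makespan = max load = 18

18


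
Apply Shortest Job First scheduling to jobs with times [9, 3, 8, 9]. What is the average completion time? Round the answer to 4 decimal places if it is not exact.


SJF order (ascending): [3, 8, 9, 9]
Completion times:
  Job 1: burst=3, C=3
  Job 2: burst=8, C=11
  Job 3: burst=9, C=20
  Job 4: burst=9, C=29
Average completion = 63/4 = 15.75

15.75


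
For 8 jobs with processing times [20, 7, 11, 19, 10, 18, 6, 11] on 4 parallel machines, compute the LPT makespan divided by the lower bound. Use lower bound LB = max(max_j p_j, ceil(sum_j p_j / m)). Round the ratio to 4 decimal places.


LPT order: [20, 19, 18, 11, 11, 10, 7, 6]
Machine loads after assignment: [26, 26, 28, 22]
LPT makespan = 28
Lower bound = max(max_job, ceil(total/4)) = max(20, 26) = 26
Ratio = 28 / 26 = 1.0769

1.0769


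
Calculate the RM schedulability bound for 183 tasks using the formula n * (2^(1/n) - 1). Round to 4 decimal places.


Compute 2^(1/183) = 1.0037948719
Subtract 1: 1.0037948719 - 1 = 0.0037948719
Multiply by n: 183 * 0.0037948719 = 0.6944615577
Round to 4 dp: 0.6945

0.6945


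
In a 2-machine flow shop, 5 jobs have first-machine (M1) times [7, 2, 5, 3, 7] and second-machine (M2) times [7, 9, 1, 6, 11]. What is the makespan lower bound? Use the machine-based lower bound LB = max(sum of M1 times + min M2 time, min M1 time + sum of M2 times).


LB1 = sum(M1 times) + min(M2 times) = 24 + 1 = 25
LB2 = min(M1 times) + sum(M2 times) = 2 + 34 = 36
Lower bound = max(LB1, LB2) = max(25, 36) = 36

36


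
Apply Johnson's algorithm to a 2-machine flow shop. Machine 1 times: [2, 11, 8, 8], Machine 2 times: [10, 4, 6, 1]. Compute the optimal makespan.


Apply Johnson's rule:
  Group 1 (a <= b): [(1, 2, 10)]
  Group 2 (a > b): [(3, 8, 6), (2, 11, 4), (4, 8, 1)]
Optimal job order: [1, 3, 2, 4]
Schedule:
  Job 1: M1 done at 2, M2 done at 12
  Job 3: M1 done at 10, M2 done at 18
  Job 2: M1 done at 21, M2 done at 25
  Job 4: M1 done at 29, M2 done at 30
Makespan = 30

30


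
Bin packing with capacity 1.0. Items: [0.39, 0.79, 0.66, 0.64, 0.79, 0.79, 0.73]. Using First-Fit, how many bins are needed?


Place items sequentially using First-Fit:
  Item 0.39 -> new Bin 1
  Item 0.79 -> new Bin 2
  Item 0.66 -> new Bin 3
  Item 0.64 -> new Bin 4
  Item 0.79 -> new Bin 5
  Item 0.79 -> new Bin 6
  Item 0.73 -> new Bin 7
Total bins used = 7

7


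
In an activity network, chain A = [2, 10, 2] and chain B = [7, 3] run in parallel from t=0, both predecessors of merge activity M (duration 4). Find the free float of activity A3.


ES(A3) = sum of predecessors on chain A = 12
EF(A3) = ES + duration = 12 + 2 = 14
Successor of A3 is M. ES(M) = max(sum(A), sum(B)) = max(14, 10) = 14
Free float = ES(successor) - EF(current) = 14 - 14 = 0

0


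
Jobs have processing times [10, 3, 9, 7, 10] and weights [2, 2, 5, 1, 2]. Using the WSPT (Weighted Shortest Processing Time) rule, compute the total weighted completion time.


Compute p/w ratios and sort ascending (WSPT): [(3, 2), (9, 5), (10, 2), (10, 2), (7, 1)]
Compute weighted completion times:
  Job (p=3,w=2): C=3, w*C=2*3=6
  Job (p=9,w=5): C=12, w*C=5*12=60
  Job (p=10,w=2): C=22, w*C=2*22=44
  Job (p=10,w=2): C=32, w*C=2*32=64
  Job (p=7,w=1): C=39, w*C=1*39=39
Total weighted completion time = 213

213


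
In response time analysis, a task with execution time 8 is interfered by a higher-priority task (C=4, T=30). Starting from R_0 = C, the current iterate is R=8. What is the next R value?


R_next = C + ceil(R_prev / T_hp) * C_hp
ceil(8 / 30) = ceil(0.2667) = 1
Interference = 1 * 4 = 4
R_next = 8 + 4 = 12

12


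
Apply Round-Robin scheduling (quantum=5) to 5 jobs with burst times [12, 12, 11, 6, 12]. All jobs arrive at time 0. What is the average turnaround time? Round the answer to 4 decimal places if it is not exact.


Time quantum = 5
Execution trace:
  J1 runs 5 units, time = 5
  J2 runs 5 units, time = 10
  J3 runs 5 units, time = 15
  J4 runs 5 units, time = 20
  J5 runs 5 units, time = 25
  J1 runs 5 units, time = 30
  J2 runs 5 units, time = 35
  J3 runs 5 units, time = 40
  J4 runs 1 units, time = 41
  J5 runs 5 units, time = 46
  J1 runs 2 units, time = 48
  J2 runs 2 units, time = 50
  J3 runs 1 units, time = 51
  J5 runs 2 units, time = 53
Finish times: [48, 50, 51, 41, 53]
Average turnaround = 243/5 = 48.6

48.6


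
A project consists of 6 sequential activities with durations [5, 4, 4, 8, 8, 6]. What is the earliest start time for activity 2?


Activity 2 starts after activities 1 through 1 complete.
Predecessor durations: [5]
ES = 5 = 5

5


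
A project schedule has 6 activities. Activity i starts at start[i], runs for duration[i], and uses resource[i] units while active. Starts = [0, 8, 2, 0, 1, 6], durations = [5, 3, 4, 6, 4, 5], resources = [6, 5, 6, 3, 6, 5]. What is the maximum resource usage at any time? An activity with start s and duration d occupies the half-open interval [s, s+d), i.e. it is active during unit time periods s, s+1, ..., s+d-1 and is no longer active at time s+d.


Each activity i is active on [start_i, start_i + duration_i).
Compute total resource usage per time slot:
  t=0: active resources = [6, 3], total = 9
  t=1: active resources = [6, 3, 6], total = 15
  t=2: active resources = [6, 6, 3, 6], total = 21
  t=3: active resources = [6, 6, 3, 6], total = 21
  t=4: active resources = [6, 6, 3, 6], total = 21
  t=5: active resources = [6, 3], total = 9
  t=6: active resources = [5], total = 5
  t=7: active resources = [5], total = 5
  t=8: active resources = [5, 5], total = 10
  t=9: active resources = [5, 5], total = 10
  t=10: active resources = [5, 5], total = 10
Peak resource demand = 21

21


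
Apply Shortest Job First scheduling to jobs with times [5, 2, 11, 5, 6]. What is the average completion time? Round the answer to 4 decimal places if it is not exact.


SJF order (ascending): [2, 5, 5, 6, 11]
Completion times:
  Job 1: burst=2, C=2
  Job 2: burst=5, C=7
  Job 3: burst=5, C=12
  Job 4: burst=6, C=18
  Job 5: burst=11, C=29
Average completion = 68/5 = 13.6

13.6


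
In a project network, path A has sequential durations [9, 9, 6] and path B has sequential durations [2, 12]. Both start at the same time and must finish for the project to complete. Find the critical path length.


Path A total = 9 + 9 + 6 = 24
Path B total = 2 + 12 = 14
Critical path = longest path = max(24, 14) = 24

24


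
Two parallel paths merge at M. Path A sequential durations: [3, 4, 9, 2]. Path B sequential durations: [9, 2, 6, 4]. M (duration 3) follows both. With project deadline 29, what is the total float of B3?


Forward pass: ES(B3) = sum of predecessors on chain B = 11
EF = ES + duration = 11 + 6 = 17
Backward pass: LF(M) = deadline = 29; LS(M) = 29 - 3 = 26
LF(B3) = LS(M) - sum(successors on chain B) = 26 - 4 = 22
LS = LF - duration = 22 - 6 = 16
Total float = LS - ES = 16 - 11 = 5

5


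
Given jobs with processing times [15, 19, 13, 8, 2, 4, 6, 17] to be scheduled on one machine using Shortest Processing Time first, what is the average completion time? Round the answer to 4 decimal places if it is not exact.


Sort jobs by processing time (SPT order): [2, 4, 6, 8, 13, 15, 17, 19]
Compute completion times sequentially:
  Job 1: processing = 2, completes at 2
  Job 2: processing = 4, completes at 6
  Job 3: processing = 6, completes at 12
  Job 4: processing = 8, completes at 20
  Job 5: processing = 13, completes at 33
  Job 6: processing = 15, completes at 48
  Job 7: processing = 17, completes at 65
  Job 8: processing = 19, completes at 84
Sum of completion times = 270
Average completion time = 270/8 = 33.75

33.75


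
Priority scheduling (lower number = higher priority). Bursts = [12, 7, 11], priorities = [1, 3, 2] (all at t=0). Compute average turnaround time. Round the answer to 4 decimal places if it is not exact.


Sort by priority (ascending = highest first):
Order: [(1, 12), (2, 11), (3, 7)]
Completion times:
  Priority 1, burst=12, C=12
  Priority 2, burst=11, C=23
  Priority 3, burst=7, C=30
Average turnaround = 65/3 = 21.6667

21.6667


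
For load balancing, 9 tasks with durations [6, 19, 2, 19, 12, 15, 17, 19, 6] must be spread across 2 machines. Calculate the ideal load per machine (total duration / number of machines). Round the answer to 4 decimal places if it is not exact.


Total processing time = 6 + 19 + 2 + 19 + 12 + 15 + 17 + 19 + 6 = 115
Number of machines = 2
Ideal balanced load = 115 / 2 = 57.5

57.5


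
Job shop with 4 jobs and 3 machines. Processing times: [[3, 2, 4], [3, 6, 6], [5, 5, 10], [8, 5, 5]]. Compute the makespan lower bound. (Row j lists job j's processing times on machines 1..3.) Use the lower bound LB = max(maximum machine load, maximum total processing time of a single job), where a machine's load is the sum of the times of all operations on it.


Machine loads:
  Machine 1: 3 + 3 + 5 + 8 = 19
  Machine 2: 2 + 6 + 5 + 5 = 18
  Machine 3: 4 + 6 + 10 + 5 = 25
Max machine load = 25
Job totals:
  Job 1: 9
  Job 2: 15
  Job 3: 20
  Job 4: 18
Max job total = 20
Lower bound = max(25, 20) = 25

25


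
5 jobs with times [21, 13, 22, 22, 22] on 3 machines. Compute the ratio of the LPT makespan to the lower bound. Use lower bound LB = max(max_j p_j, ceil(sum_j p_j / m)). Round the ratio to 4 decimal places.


LPT order: [22, 22, 22, 21, 13]
Machine loads after assignment: [43, 35, 22]
LPT makespan = 43
Lower bound = max(max_job, ceil(total/3)) = max(22, 34) = 34
Ratio = 43 / 34 = 1.2647

1.2647


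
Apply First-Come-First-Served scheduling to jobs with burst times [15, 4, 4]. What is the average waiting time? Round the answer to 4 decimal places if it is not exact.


FCFS order (as given): [15, 4, 4]
Waiting times:
  Job 1: wait = 0
  Job 2: wait = 15
  Job 3: wait = 19
Sum of waiting times = 34
Average waiting time = 34/3 = 11.3333

11.3333


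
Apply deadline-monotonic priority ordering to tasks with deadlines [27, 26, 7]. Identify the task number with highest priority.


Sort tasks by relative deadline (ascending):
  Task 3: deadline = 7
  Task 2: deadline = 26
  Task 1: deadline = 27
Priority order (highest first): [3, 2, 1]
Highest priority task = 3

3


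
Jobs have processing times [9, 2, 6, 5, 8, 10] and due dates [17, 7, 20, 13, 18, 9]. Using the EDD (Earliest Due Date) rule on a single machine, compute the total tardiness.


Sort by due date (EDD order): [(2, 7), (10, 9), (5, 13), (9, 17), (8, 18), (6, 20)]
Compute completion times and tardiness:
  Job 1: p=2, d=7, C=2, tardiness=max(0,2-7)=0
  Job 2: p=10, d=9, C=12, tardiness=max(0,12-9)=3
  Job 3: p=5, d=13, C=17, tardiness=max(0,17-13)=4
  Job 4: p=9, d=17, C=26, tardiness=max(0,26-17)=9
  Job 5: p=8, d=18, C=34, tardiness=max(0,34-18)=16
  Job 6: p=6, d=20, C=40, tardiness=max(0,40-20)=20
Total tardiness = 52

52


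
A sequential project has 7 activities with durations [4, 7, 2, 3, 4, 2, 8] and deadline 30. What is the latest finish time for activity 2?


LF(activity 2) = deadline - sum of successor durations
Successors: activities 3 through 7 with durations [2, 3, 4, 2, 8]
Sum of successor durations = 19
LF = 30 - 19 = 11

11


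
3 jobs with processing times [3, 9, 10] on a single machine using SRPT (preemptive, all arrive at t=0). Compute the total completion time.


Since all jobs arrive at t=0, SRPT equals SPT ordering.
SPT order: [3, 9, 10]
Completion times:
  Job 1: p=3, C=3
  Job 2: p=9, C=12
  Job 3: p=10, C=22
Total completion time = 3 + 12 + 22 = 37

37


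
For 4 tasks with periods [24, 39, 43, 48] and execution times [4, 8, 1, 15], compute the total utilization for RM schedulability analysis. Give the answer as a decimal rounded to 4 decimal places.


Compute individual utilizations (exact fractions):
  Task 1: C/T = 4/24 = 1/6 (approx. 0.1667)
  Task 2: C/T = 8/39 (approx. 0.2051)
  Task 3: C/T = 1/43 (approx. 0.0233)
  Task 4: C/T = 15/48 = 5/16 (approx. 0.3125)
Total utilization U = 1/6 + 8/39 + 1/43 + 5/16 = 18985/26832
Rounded to 4 decimal places: U = 0.7076
RM (Liu & Layland) bound for 4 tasks = 0.756828; compare with U = 18985/26832 (approx. 0.707551)
U <= bound, so schedulable by RM sufficient condition.

0.7076


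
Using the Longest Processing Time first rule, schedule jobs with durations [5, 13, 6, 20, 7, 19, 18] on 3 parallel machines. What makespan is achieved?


Sort jobs in decreasing order (LPT): [20, 19, 18, 13, 7, 6, 5]
Assign each job to the least loaded machine:
  Machine 1: jobs [20, 6, 5], load = 31
  Machine 2: jobs [19, 7], load = 26
  Machine 3: jobs [18, 13], load = 31
Makespan = max load = 31

31


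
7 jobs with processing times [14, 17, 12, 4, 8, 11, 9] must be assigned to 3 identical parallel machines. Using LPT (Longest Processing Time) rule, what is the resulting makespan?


Sort jobs in decreasing order (LPT): [17, 14, 12, 11, 9, 8, 4]
Assign each job to the least loaded machine:
  Machine 1: jobs [17, 8], load = 25
  Machine 2: jobs [14, 9, 4], load = 27
  Machine 3: jobs [12, 11], load = 23
Makespan = max load = 27

27


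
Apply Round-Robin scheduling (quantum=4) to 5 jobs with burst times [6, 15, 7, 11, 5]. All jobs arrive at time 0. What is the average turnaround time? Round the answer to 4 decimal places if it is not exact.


Time quantum = 4
Execution trace:
  J1 runs 4 units, time = 4
  J2 runs 4 units, time = 8
  J3 runs 4 units, time = 12
  J4 runs 4 units, time = 16
  J5 runs 4 units, time = 20
  J1 runs 2 units, time = 22
  J2 runs 4 units, time = 26
  J3 runs 3 units, time = 29
  J4 runs 4 units, time = 33
  J5 runs 1 units, time = 34
  J2 runs 4 units, time = 38
  J4 runs 3 units, time = 41
  J2 runs 3 units, time = 44
Finish times: [22, 44, 29, 41, 34]
Average turnaround = 170/5 = 34.0

34.0


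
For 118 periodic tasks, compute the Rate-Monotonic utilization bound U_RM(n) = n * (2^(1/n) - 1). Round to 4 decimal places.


Compute 2^(1/118) = 1.0058914152
Subtract 1: 1.0058914152 - 1 = 0.0058914152
Multiply by n: 118 * 0.0058914152 = 0.6951869936
Round to 4 dp: 0.6952

0.6952


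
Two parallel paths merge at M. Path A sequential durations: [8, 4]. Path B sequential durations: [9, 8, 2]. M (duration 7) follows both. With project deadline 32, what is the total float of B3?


Forward pass: ES(B3) = sum of predecessors on chain B = 17
EF = ES + duration = 17 + 2 = 19
Backward pass: LF(M) = deadline = 32; LS(M) = 32 - 7 = 25
LF(B3) = LS(M) - sum(successors on chain B) = 25 - 0 = 25
LS = LF - duration = 25 - 2 = 23
Total float = LS - ES = 23 - 17 = 6

6


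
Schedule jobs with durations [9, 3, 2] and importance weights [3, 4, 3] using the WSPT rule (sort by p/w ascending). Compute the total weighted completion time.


Compute p/w ratios and sort ascending (WSPT): [(2, 3), (3, 4), (9, 3)]
Compute weighted completion times:
  Job (p=2,w=3): C=2, w*C=3*2=6
  Job (p=3,w=4): C=5, w*C=4*5=20
  Job (p=9,w=3): C=14, w*C=3*14=42
Total weighted completion time = 68

68


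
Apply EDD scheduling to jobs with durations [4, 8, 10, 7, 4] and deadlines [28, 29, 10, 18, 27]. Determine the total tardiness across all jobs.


Sort by due date (EDD order): [(10, 10), (7, 18), (4, 27), (4, 28), (8, 29)]
Compute completion times and tardiness:
  Job 1: p=10, d=10, C=10, tardiness=max(0,10-10)=0
  Job 2: p=7, d=18, C=17, tardiness=max(0,17-18)=0
  Job 3: p=4, d=27, C=21, tardiness=max(0,21-27)=0
  Job 4: p=4, d=28, C=25, tardiness=max(0,25-28)=0
  Job 5: p=8, d=29, C=33, tardiness=max(0,33-29)=4
Total tardiness = 4

4


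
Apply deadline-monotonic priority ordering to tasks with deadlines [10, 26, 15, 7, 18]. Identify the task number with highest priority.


Sort tasks by relative deadline (ascending):
  Task 4: deadline = 7
  Task 1: deadline = 10
  Task 3: deadline = 15
  Task 5: deadline = 18
  Task 2: deadline = 26
Priority order (highest first): [4, 1, 3, 5, 2]
Highest priority task = 4

4


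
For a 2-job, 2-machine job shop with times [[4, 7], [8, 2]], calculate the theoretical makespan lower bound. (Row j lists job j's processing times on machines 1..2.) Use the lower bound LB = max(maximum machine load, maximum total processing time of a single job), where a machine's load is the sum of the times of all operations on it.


Machine loads:
  Machine 1: 4 + 8 = 12
  Machine 2: 7 + 2 = 9
Max machine load = 12
Job totals:
  Job 1: 11
  Job 2: 10
Max job total = 11
Lower bound = max(12, 11) = 12

12


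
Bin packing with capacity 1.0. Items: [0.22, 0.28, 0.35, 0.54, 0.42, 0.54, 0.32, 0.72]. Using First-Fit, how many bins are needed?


Place items sequentially using First-Fit:
  Item 0.22 -> new Bin 1
  Item 0.28 -> Bin 1 (now 0.5)
  Item 0.35 -> Bin 1 (now 0.85)
  Item 0.54 -> new Bin 2
  Item 0.42 -> Bin 2 (now 0.96)
  Item 0.54 -> new Bin 3
  Item 0.32 -> Bin 3 (now 0.86)
  Item 0.72 -> new Bin 4
Total bins used = 4

4


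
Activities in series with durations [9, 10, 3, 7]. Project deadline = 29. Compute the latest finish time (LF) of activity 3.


LF(activity 3) = deadline - sum of successor durations
Successors: activities 4 through 4 with durations [7]
Sum of successor durations = 7
LF = 29 - 7 = 22

22


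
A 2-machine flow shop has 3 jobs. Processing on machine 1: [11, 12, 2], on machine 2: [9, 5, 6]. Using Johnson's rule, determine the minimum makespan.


Apply Johnson's rule:
  Group 1 (a <= b): [(3, 2, 6)]
  Group 2 (a > b): [(1, 11, 9), (2, 12, 5)]
Optimal job order: [3, 1, 2]
Schedule:
  Job 3: M1 done at 2, M2 done at 8
  Job 1: M1 done at 13, M2 done at 22
  Job 2: M1 done at 25, M2 done at 30
Makespan = 30

30


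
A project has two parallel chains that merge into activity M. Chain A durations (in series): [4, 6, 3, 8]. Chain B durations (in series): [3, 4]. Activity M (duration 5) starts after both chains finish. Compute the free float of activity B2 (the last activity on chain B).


ES(B2) = sum of predecessors on chain B = 3
EF(B2) = ES + duration = 3 + 4 = 7
Successor of B2 is M. ES(M) = max(sum(A), sum(B)) = max(21, 7) = 21
Free float = ES(successor) - EF(current) = 21 - 7 = 14

14


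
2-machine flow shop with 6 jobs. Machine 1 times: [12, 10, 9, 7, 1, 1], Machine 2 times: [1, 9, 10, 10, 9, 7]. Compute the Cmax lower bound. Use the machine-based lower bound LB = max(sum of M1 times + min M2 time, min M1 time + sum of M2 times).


LB1 = sum(M1 times) + min(M2 times) = 40 + 1 = 41
LB2 = min(M1 times) + sum(M2 times) = 1 + 46 = 47
Lower bound = max(LB1, LB2) = max(41, 47) = 47

47


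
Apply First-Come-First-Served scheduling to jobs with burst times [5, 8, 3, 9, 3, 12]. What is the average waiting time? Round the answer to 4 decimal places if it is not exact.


FCFS order (as given): [5, 8, 3, 9, 3, 12]
Waiting times:
  Job 1: wait = 0
  Job 2: wait = 5
  Job 3: wait = 13
  Job 4: wait = 16
  Job 5: wait = 25
  Job 6: wait = 28
Sum of waiting times = 87
Average waiting time = 87/6 = 14.5

14.5


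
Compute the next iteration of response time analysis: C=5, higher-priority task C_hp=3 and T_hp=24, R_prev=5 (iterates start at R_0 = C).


R_next = C + ceil(R_prev / T_hp) * C_hp
ceil(5 / 24) = ceil(0.2083) = 1
Interference = 1 * 3 = 3
R_next = 5 + 3 = 8

8
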